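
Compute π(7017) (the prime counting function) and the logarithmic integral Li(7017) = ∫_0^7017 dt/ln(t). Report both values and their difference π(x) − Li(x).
π(7017) = 902;  Li(7017) ≈ 916.25;  π(x) − Li(x) ≈ -14.25.

Direct count of primes ≤ 7017 gives π(7017) = 902. Numerical evaluation of the logarithmic integral gives Li(7017) ≈ 916.25. The difference π(x) − Li(x) ≈ -14.25 is typically negative for small/moderate x (Li(x) overestimates), though Littlewood's theorem shows this sign changes infinitely often.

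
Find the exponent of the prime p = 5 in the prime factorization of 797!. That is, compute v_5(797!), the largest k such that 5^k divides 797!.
v_5(797!) = 197

Legendre's formula: v_p(n!) = Σ_{k ≥ 1} ⌊n / p^k⌋. For p = 5, n = 797, the terms are:
  ⌊797/5^1⌋ = ⌊797/5⌋ = 159
  ⌊797/5^2⌋ = ⌊797/25⌋ = 31
  ⌊797/5^3⌋ = ⌊797/125⌋ = 6
  ⌊797/5^4⌋ = ⌊797/625⌋ = 1
(the next term ⌊797/5^5⌋ = 0, terminating the sum). Summing: v_5(797!) = 159 + 31 + 6 + 1 = 197.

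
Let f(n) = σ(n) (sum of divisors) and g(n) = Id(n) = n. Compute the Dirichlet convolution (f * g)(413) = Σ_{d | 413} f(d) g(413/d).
(σ * Id)(413) = 1785

Divisors of 413: [1, 7, 59, 413]. For each d | 413:
  d = 1: σ(1) · Id(413/1) = 1 · 413 = 413
  d = 7: σ(7) · Id(413/7) = 8 · 59 = 472
  d = 59: σ(59) · Id(413/59) = 60 · 7 = 420
  d = 413: σ(413) · Id(413/413) = 480 · 1 = 480
Summing: (σ * Id)(413) = 413 + 472 + 420 + 480 = 1785.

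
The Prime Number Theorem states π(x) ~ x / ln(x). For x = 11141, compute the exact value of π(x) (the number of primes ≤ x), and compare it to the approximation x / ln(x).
π(11141) = 1349;  x/ln(x) ≈ 1195.59;  relative error ≈ 11.37%.

Directly count primes up to 11141: π(11141) = 1349. The PNT approximation gives 11141/ln(11141) ≈ 11141/9.31839 ≈ 1195.59. Relative error (π(x) − x/ln(x)) / π(x) ≈ 11.37%; the approximation is known to undercount slightly (Li(x) is a better estimate).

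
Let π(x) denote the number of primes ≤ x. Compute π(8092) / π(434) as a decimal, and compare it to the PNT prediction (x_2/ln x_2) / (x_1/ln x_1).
π(8092)/π(434) = 1017/84 ≈ 12.1071;  PNT prediction ≈ 12.5833.

π(434) = 84 and π(8092) = 1017, so π(8092)/π(434) ≈ 12.1071. The PNT-predicted ratio is (8092/ln(8092)) / (434/ln(434)) ≈ 12.5833. The two agree to within a few percent, as expected.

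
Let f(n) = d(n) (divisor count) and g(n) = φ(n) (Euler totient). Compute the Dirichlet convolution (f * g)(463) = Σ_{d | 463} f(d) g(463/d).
(d * φ)(463) = 464

Divisors of 463: [1, 463]. For each d | 463:
  d = 1: d(1) · φ(463/1) = 1 · 462 = 462
  d = 463: d(463) · φ(463/463) = 2 · 1 = 2
Summing: (d * φ)(463) = 462 + 2 = 464.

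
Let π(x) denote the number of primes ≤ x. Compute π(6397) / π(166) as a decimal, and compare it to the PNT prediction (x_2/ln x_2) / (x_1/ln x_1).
π(6397)/π(166) = 834/38 ≈ 21.9474;  PNT prediction ≈ 22.4790.

π(166) = 38 and π(6397) = 834, so π(6397)/π(166) ≈ 21.9474. The PNT-predicted ratio is (6397/ln(6397)) / (166/ln(166)) ≈ 22.4790. The two agree to within a few percent, as expected.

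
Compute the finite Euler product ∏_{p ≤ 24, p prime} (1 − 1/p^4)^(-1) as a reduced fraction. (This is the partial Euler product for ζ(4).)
∏ = 179711034607426083154393/166042662475294310400000

The primes p ≤ 24 are [2, 3, 5, 7, 11, 13, 17, 19, 23]. For each prime, (1 − 1/p^4)^(-1) = p^4 / (p^4 − 1). The product is (1 − 1/2^4)^(-1), (1 − 1/3^4)^(-1), (1 − 1/5^4)^(-1), (1 − 1/7^4)^(-1), (1 − 1/11^4)^(-1), (1 − 1/13^4)^(-1), (1 − 1/17^4)^(-1), (1 − 1/19^4)^(-1), (1 − 1/23^4)^(-1) = ∏ p^4 / (p^4 − 1) = 179711034607426083154393/166042662475294310400000.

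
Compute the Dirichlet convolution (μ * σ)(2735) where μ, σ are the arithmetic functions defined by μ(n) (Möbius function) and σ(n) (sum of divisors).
(μ * σ)(2735) = 2735

Divisors of 2735: [1, 5, 547, 2735]. For each d | 2735:
  d = 1: μ(1) · σ(2735/1) = 1 · 3288 = 3288
  d = 5: μ(5) · σ(2735/5) = -1 · 548 = -548
  d = 547: μ(547) · σ(2735/547) = -1 · 6 = -6
  d = 2735: μ(2735) · σ(2735/2735) = 1 · 1 = 1
Summing: (μ * σ)(2735) = 3288 + -548 + -6 + 1 = 2735.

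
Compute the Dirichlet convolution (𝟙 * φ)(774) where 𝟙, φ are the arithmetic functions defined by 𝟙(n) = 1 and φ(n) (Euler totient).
(𝟙 * φ)(774) = 774

Divisors of 774: [1, 2, 3, 6, 9, 18, 43, 86, 129, 258, 387, 774]. For each d | 774:
  d = 1: 𝟙(1) · φ(774/1) = 1 · 252 = 252
  d = 2: 𝟙(2) · φ(774/2) = 1 · 252 = 252
  d = 3: 𝟙(3) · φ(774/3) = 1 · 84 = 84
  d = 6: 𝟙(6) · φ(774/6) = 1 · 84 = 84
  d = 9: 𝟙(9) · φ(774/9) = 1 · 42 = 42
  d = 18: 𝟙(18) · φ(774/18) = 1 · 42 = 42
  d = 43: 𝟙(43) · φ(774/43) = 1 · 6 = 6
  d = 86: 𝟙(86) · φ(774/86) = 1 · 6 = 6
  d = 129: 𝟙(129) · φ(774/129) = 1 · 2 = 2
  d = 258: 𝟙(258) · φ(774/258) = 1 · 2 = 2
  d = 387: 𝟙(387) · φ(774/387) = 1 · 1 = 1
  d = 774: 𝟙(774) · φ(774/774) = 1 · 1 = 1
Summing: (𝟙 * φ)(774) = 252 + 252 + 84 + 84 + 42 + 42 + 6 + 6 + 2 + 2 + 1 + 1 = 774.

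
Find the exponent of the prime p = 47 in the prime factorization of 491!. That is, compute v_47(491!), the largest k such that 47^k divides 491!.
v_47(491!) = 10

Legendre's formula: v_p(n!) = Σ_{k ≥ 1} ⌊n / p^k⌋. For p = 47, n = 491, the terms are:
  ⌊491/47^1⌋ = ⌊491/47⌋ = 10
(the next term ⌊491/47^2⌋ = 0, terminating the sum). Summing: v_47(491!) = 10 = 10.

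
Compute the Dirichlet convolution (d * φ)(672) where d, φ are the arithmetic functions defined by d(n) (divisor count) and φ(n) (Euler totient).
(d * φ)(672) = 2016

Divisors of 672: [1, 2, 3, 4, 6, 7, 8, 12, 14, 16, 21, 24, 28, 32, 42, 48, 56, 84, 96, 112, 168, 224, 336, 672]. For each d | 672:
  d = 1: d(1) · φ(672/1) = 1 · 192 = 192
  d = 2: d(2) · φ(672/2) = 2 · 96 = 192
  d = 3: d(3) · φ(672/3) = 2 · 96 = 192
  d = 4: d(4) · φ(672/4) = 3 · 48 = 144
  d = 6: d(6) · φ(672/6) = 4 · 48 = 192
  d = 7: d(7) · φ(672/7) = 2 · 32 = 64
  d = 8: d(8) · φ(672/8) = 4 · 24 = 96
  d = 12: d(12) · φ(672/12) = 6 · 24 = 144
  d = 14: d(14) · φ(672/14) = 4 · 16 = 64
  d = 16: d(16) · φ(672/16) = 5 · 12 = 60
  d = 21: d(21) · φ(672/21) = 4 · 16 = 64
  d = 24: d(24) · φ(672/24) = 8 · 12 = 96
  d = 28: d(28) · φ(672/28) = 6 · 8 = 48
  d = 32: d(32) · φ(672/32) = 6 · 12 = 72
  d = 42: d(42) · φ(672/42) = 8 · 8 = 64
  d = 48: d(48) · φ(672/48) = 10 · 6 = 60
  d = 56: d(56) · φ(672/56) = 8 · 4 = 32
  d = 84: d(84) · φ(672/84) = 12 · 4 = 48
  d = 96: d(96) · φ(672/96) = 12 · 6 = 72
  d = 112: d(112) · φ(672/112) = 10 · 2 = 20
  d = 168: d(168) · φ(672/168) = 16 · 2 = 32
  d = 224: d(224) · φ(672/224) = 12 · 2 = 24
  d = 336: d(336) · φ(672/336) = 20 · 1 = 20
  d = 672: d(672) · φ(672/672) = 24 · 1 = 24
Summing: (d * φ)(672) = 192 + 192 + 192 + 144 + 192 + 64 + 96 + 144 + 64 + 60 + 64 + 96 + 48 + 72 + 64 + 60 + 32 + 48 + 72 + 20 + 32 + 24 + 20 + 24 = 2016.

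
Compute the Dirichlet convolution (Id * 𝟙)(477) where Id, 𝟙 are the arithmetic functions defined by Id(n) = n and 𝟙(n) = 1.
(Id * 𝟙)(477) = 702

Divisors of 477: [1, 3, 9, 53, 159, 477]. For each d | 477:
  d = 1: Id(1) · 𝟙(477/1) = 1 · 1 = 1
  d = 3: Id(3) · 𝟙(477/3) = 3 · 1 = 3
  d = 9: Id(9) · 𝟙(477/9) = 9 · 1 = 9
  d = 53: Id(53) · 𝟙(477/53) = 53 · 1 = 53
  d = 159: Id(159) · 𝟙(477/159) = 159 · 1 = 159
  d = 477: Id(477) · 𝟙(477/477) = 477 · 1 = 477
Summing: (Id * 𝟙)(477) = 1 + 3 + 9 + 53 + 159 + 477 = 702.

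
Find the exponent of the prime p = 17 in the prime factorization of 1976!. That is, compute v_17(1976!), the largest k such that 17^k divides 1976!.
v_17(1976!) = 122

Legendre's formula: v_p(n!) = Σ_{k ≥ 1} ⌊n / p^k⌋. For p = 17, n = 1976, the terms are:
  ⌊1976/17^1⌋ = ⌊1976/17⌋ = 116
  ⌊1976/17^2⌋ = ⌊1976/289⌋ = 6
(the next term ⌊1976/17^3⌋ = 0, terminating the sum). Summing: v_17(1976!) = 116 + 6 = 122.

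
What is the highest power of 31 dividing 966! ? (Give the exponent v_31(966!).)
v_31(966!) = 32

Legendre's formula: v_p(n!) = Σ_{k ≥ 1} ⌊n / p^k⌋. For p = 31, n = 966, the terms are:
  ⌊966/31^1⌋ = ⌊966/31⌋ = 31
  ⌊966/31^2⌋ = ⌊966/961⌋ = 1
(the next term ⌊966/31^3⌋ = 0, terminating the sum). Summing: v_31(966!) = 31 + 1 = 32.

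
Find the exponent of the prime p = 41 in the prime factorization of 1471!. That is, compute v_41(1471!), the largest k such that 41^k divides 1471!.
v_41(1471!) = 35

Legendre's formula: v_p(n!) = Σ_{k ≥ 1} ⌊n / p^k⌋. For p = 41, n = 1471, the terms are:
  ⌊1471/41^1⌋ = ⌊1471/41⌋ = 35
(the next term ⌊1471/41^2⌋ = 0, terminating the sum). Summing: v_41(1471!) = 35 = 35.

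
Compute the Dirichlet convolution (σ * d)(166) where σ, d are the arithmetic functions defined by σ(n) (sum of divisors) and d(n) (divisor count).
(σ * d)(166) = 430

Divisors of 166: [1, 2, 83, 166]. For each d | 166:
  d = 1: σ(1) · d(166/1) = 1 · 4 = 4
  d = 2: σ(2) · d(166/2) = 3 · 2 = 6
  d = 83: σ(83) · d(166/83) = 84 · 2 = 168
  d = 166: σ(166) · d(166/166) = 252 · 1 = 252
Summing: (σ * d)(166) = 4 + 6 + 168 + 252 = 430.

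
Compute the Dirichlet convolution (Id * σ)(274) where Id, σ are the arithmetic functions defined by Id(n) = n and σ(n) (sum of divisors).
(Id * σ)(274) = 1375

Divisors of 274: [1, 2, 137, 274]. For each d | 274:
  d = 1: Id(1) · σ(274/1) = 1 · 414 = 414
  d = 2: Id(2) · σ(274/2) = 2 · 138 = 276
  d = 137: Id(137) · σ(274/137) = 137 · 3 = 411
  d = 274: Id(274) · σ(274/274) = 274 · 1 = 274
Summing: (Id * σ)(274) = 414 + 276 + 411 + 274 = 1375.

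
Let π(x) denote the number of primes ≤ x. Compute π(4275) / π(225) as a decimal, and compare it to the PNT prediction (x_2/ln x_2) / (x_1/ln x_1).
π(4275)/π(225) = 587/48 ≈ 12.2292;  PNT prediction ≈ 12.3085.

π(225) = 48 and π(4275) = 587, so π(4275)/π(225) ≈ 12.2292. The PNT-predicted ratio is (4275/ln(4275)) / (225/ln(225)) ≈ 12.3085. The two agree to within a few percent, as expected.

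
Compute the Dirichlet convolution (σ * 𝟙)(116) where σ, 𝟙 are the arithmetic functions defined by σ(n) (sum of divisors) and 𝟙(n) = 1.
(σ * 𝟙)(116) = 341

Divisors of 116: [1, 2, 4, 29, 58, 116]. For each d | 116:
  d = 1: σ(1) · 𝟙(116/1) = 1 · 1 = 1
  d = 2: σ(2) · 𝟙(116/2) = 3 · 1 = 3
  d = 4: σ(4) · 𝟙(116/4) = 7 · 1 = 7
  d = 29: σ(29) · 𝟙(116/29) = 30 · 1 = 30
  d = 58: σ(58) · 𝟙(116/58) = 90 · 1 = 90
  d = 116: σ(116) · 𝟙(116/116) = 210 · 1 = 210
Summing: (σ * 𝟙)(116) = 1 + 3 + 7 + 30 + 90 + 210 = 341.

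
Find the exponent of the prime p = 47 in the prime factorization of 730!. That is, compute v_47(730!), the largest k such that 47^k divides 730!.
v_47(730!) = 15

Legendre's formula: v_p(n!) = Σ_{k ≥ 1} ⌊n / p^k⌋. For p = 47, n = 730, the terms are:
  ⌊730/47^1⌋ = ⌊730/47⌋ = 15
(the next term ⌊730/47^2⌋ = 0, terminating the sum). Summing: v_47(730!) = 15 = 15.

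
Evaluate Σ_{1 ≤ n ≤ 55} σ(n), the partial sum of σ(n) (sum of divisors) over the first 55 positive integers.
Σ_{n ≤ 55} σ(n) = 2496

Compute σ(n) for each 1 ≤ n ≤ 55: σ(1) = 1, σ(2) = 3, σ(3) = 4, σ(4) = 7, σ(5) = 6, σ(6) = 12, σ(7) = 8, σ(8) = 15, σ(9) = 13, σ(10) = 18, σ(11) = 12, σ(12) = 28, σ(13) = 14, σ(14) = 24, σ(15) = 24, σ(16) = 31, σ(17) = 18, σ(18) = 39, σ(19) = 20, σ(20) = 42, σ(21) = 32, σ(22) = 36, σ(23) = 24, σ(24) = 60, σ(25) = 31, σ(26) = 42, σ(27) = 40, σ(28) = 56, σ(29) = 30, σ(30) = 72, σ(31) = 32, σ(32) = 63, σ(33) = 48, σ(34) = 54, σ(35) = 48, σ(36) = 91, σ(37) = 38, σ(38) = 60, σ(39) = 56, σ(40) = 90, σ(41) = 42, σ(42) = 96, σ(43) = 44, σ(44) = 84, σ(45) = 78, σ(46) = 72, σ(47) = 48, σ(48) = 124, σ(49) = 57, σ(50) = 93, σ(51) = 72, σ(52) = 98, σ(53) = 54, σ(54) = 120, σ(55) = 72. Summing all 55 values: 2496. (Average order: Σ_{n ≤ x} σ(n) ~ (π²/12) x². For x = 55, (π²/12)·55² ≈ 2487.96.)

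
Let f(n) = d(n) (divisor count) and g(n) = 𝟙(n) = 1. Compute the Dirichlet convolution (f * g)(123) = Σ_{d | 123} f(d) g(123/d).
(d * 𝟙)(123) = 9

Divisors of 123: [1, 3, 41, 123]. For each d | 123:
  d = 1: d(1) · 𝟙(123/1) = 1 · 1 = 1
  d = 3: d(3) · 𝟙(123/3) = 2 · 1 = 2
  d = 41: d(41) · 𝟙(123/41) = 2 · 1 = 2
  d = 123: d(123) · 𝟙(123/123) = 4 · 1 = 4
Summing: (d * 𝟙)(123) = 1 + 2 + 2 + 4 = 9.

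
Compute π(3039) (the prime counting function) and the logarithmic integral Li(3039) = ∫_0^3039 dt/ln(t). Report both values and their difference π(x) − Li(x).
π(3039) = 435;  Li(3039) ≈ 447.63;  π(x) − Li(x) ≈ -12.63.

Direct count of primes ≤ 3039 gives π(3039) = 435. Numerical evaluation of the logarithmic integral gives Li(3039) ≈ 447.63. The difference π(x) − Li(x) ≈ -12.63 is typically negative for small/moderate x (Li(x) overestimates), though Littlewood's theorem shows this sign changes infinitely often.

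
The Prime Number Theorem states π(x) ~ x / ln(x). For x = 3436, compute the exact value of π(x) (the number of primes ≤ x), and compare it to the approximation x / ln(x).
π(3436) = 481;  x/ln(x) ≈ 422.01;  relative error ≈ 12.26%.

Directly count primes up to 3436: π(3436) = 481. The PNT approximation gives 3436/ln(3436) ≈ 3436/8.14206 ≈ 422.01. Relative error (π(x) − x/ln(x)) / π(x) ≈ 12.26%; the approximation is known to undercount slightly (Li(x) is a better estimate).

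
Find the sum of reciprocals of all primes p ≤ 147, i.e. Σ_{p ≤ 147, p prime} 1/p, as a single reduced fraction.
Σ 1/p = 18825509850919239131453102166593625244431364344421618363/10014646650599190067509233131649940057366334653200433090

π(147) = 34, so the primes ≤ 147 are [2, 3, 5, 7, 11, 13, 17, 19, 23, 29, 31, 37, 41, 43, 47, 53, 59, 61, 67, 71, 73, 79, 83, 89, 97, 101, 103, 107, 109, 113, 127, 131, 137, 139]. Summing 1/p over these primes: 18825509850919239131453102166593625244431364344421618363/10014646650599190067509233131649940057366334653200433090 ≈ 1.8798. Mertens estimate ln ln(147) + 0.2615 ≈ 1.8690.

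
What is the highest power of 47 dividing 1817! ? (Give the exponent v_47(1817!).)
v_47(1817!) = 38

Legendre's formula: v_p(n!) = Σ_{k ≥ 1} ⌊n / p^k⌋. For p = 47, n = 1817, the terms are:
  ⌊1817/47^1⌋ = ⌊1817/47⌋ = 38
(the next term ⌊1817/47^2⌋ = 0, terminating the sum). Summing: v_47(1817!) = 38 = 38.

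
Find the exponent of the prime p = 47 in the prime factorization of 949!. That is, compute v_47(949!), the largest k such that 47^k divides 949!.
v_47(949!) = 20

Legendre's formula: v_p(n!) = Σ_{k ≥ 1} ⌊n / p^k⌋. For p = 47, n = 949, the terms are:
  ⌊949/47^1⌋ = ⌊949/47⌋ = 20
(the next term ⌊949/47^2⌋ = 0, terminating the sum). Summing: v_47(949!) = 20 = 20.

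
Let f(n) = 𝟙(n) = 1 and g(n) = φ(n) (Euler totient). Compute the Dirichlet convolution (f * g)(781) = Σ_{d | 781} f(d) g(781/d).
(𝟙 * φ)(781) = 781

Divisors of 781: [1, 11, 71, 781]. For each d | 781:
  d = 1: 𝟙(1) · φ(781/1) = 1 · 700 = 700
  d = 11: 𝟙(11) · φ(781/11) = 1 · 70 = 70
  d = 71: 𝟙(71) · φ(781/71) = 1 · 10 = 10
  d = 781: 𝟙(781) · φ(781/781) = 1 · 1 = 1
Summing: (𝟙 * φ)(781) = 700 + 70 + 10 + 1 = 781.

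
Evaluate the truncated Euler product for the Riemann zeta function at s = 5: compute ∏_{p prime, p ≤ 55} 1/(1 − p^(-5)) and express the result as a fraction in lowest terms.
∏ = 16271272514460981588256692497708850770212394550299268449499486458883457010851/15691809316785373562301814354101424660311534867697905028310662923501211484160

The primes p ≤ 55 are [2, 3, 5, 7, 11, 13, 17, 19, 23, 29, 31, 37, 41, 43, 47, 53]. For each prime, (1 − 1/p^5)^(-1) = p^5 / (p^5 − 1). The product is (1 − 1/2^5)^(-1), (1 − 1/3^5)^(-1), (1 − 1/5^5)^(-1), (1 − 1/7^5)^(-1), (1 − 1/11^5)^(-1), (1 − 1/13^5)^(-1), (1 − 1/17^5)^(-1), (1 − 1/19^5)^(-1), (1 − 1/23^5)^(-1), (1 − 1/29^5)^(-1), (1 − 1/31^5)^(-1), (1 − 1/37^5)^(-1), (1 − 1/41^5)^(-1), (1 − 1/43^5)^(-1), (1 − 1/47^5)^(-1), (1 − 1/53^5)^(-1) = ∏ p^5 / (p^5 − 1) = 16271272514460981588256692497708850770212394550299268449499486458883457010851/15691809316785373562301814354101424660311534867697905028310662923501211484160.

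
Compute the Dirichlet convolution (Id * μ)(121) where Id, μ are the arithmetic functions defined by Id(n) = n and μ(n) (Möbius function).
(Id * μ)(121) = 110

Divisors of 121: [1, 11, 121]. For each d | 121:
  d = 1: Id(1) · μ(121/1) = 1 · 0 = 0
  d = 11: Id(11) · μ(121/11) = 11 · -1 = -11
  d = 121: Id(121) · μ(121/121) = 121 · 1 = 121
Summing: (Id * μ)(121) = 0 + -11 + 121 = 110.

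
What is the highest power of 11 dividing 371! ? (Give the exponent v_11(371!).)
v_11(371!) = 36

Legendre's formula: v_p(n!) = Σ_{k ≥ 1} ⌊n / p^k⌋. For p = 11, n = 371, the terms are:
  ⌊371/11^1⌋ = ⌊371/11⌋ = 33
  ⌊371/11^2⌋ = ⌊371/121⌋ = 3
(the next term ⌊371/11^3⌋ = 0, terminating the sum). Summing: v_11(371!) = 33 + 3 = 36.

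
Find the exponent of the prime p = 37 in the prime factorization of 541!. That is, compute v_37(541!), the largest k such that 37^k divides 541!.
v_37(541!) = 14

Legendre's formula: v_p(n!) = Σ_{k ≥ 1} ⌊n / p^k⌋. For p = 37, n = 541, the terms are:
  ⌊541/37^1⌋ = ⌊541/37⌋ = 14
(the next term ⌊541/37^2⌋ = 0, terminating the sum). Summing: v_37(541!) = 14 = 14.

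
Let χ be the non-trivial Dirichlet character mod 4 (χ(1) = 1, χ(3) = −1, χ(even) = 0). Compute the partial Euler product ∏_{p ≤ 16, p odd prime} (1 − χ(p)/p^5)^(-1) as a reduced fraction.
∏ = 700807599951834375/703510729567397888

The odd primes p ≤ 16 are [3, 5, 7, 11, 13]. For each, χ(p) = 1 if p ≡ 1 mod 4, χ(p) = −1 if p ≡ 3 mod 4. Taking (1 − χ(p)/p^5)^(-1) = p^5/(p^5 − χ(p)): (1 − (-1)/3^5)^(-1) · (1 − (1)/5^5)^(-1) · (1 − (-1)/7^5)^(-1) · (1 − (-1)/11^5)^(-1) · (1 − (1)/13^5)^(-1) = 700807599951834375/703510729567397888.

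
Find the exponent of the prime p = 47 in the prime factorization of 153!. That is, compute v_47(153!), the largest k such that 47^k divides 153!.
v_47(153!) = 3

Legendre's formula: v_p(n!) = Σ_{k ≥ 1} ⌊n / p^k⌋. For p = 47, n = 153, the terms are:
  ⌊153/47^1⌋ = ⌊153/47⌋ = 3
(the next term ⌊153/47^2⌋ = 0, terminating the sum). Summing: v_47(153!) = 3 = 3.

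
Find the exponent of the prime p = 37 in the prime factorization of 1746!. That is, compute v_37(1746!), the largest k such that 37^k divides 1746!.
v_37(1746!) = 48

Legendre's formula: v_p(n!) = Σ_{k ≥ 1} ⌊n / p^k⌋. For p = 37, n = 1746, the terms are:
  ⌊1746/37^1⌋ = ⌊1746/37⌋ = 47
  ⌊1746/37^2⌋ = ⌊1746/1369⌋ = 1
(the next term ⌊1746/37^3⌋ = 0, terminating the sum). Summing: v_37(1746!) = 47 + 1 = 48.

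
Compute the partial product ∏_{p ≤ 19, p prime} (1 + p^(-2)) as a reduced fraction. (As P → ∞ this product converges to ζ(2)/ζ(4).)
∏ = 6403780000/4257193941

The primes p ≤ 19 are [2, 3, 5, 7, 11, 13, 17, 19]. For each, (1 + 1/p^2) = (p^2 + 1)/p^2. Multiplying these fractions over p ∈ [2, 3, 5, 7, 11, 13, 17, 19] gives 6403780000/4257193941. (In the limit P → ∞ this tends to ζ(2)/ζ(4).)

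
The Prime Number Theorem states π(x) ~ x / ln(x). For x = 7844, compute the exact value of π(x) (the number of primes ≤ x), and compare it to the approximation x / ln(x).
π(7844) = 991;  x/ln(x) ≈ 874.71;  relative error ≈ 11.73%.

Directly count primes up to 7844: π(7844) = 991. The PNT approximation gives 7844/ln(7844) ≈ 7844/8.96750 ≈ 874.71. Relative error (π(x) − x/ln(x)) / π(x) ≈ 11.73%; the approximation is known to undercount slightly (Li(x) is a better estimate).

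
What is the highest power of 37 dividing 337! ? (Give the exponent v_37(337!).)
v_37(337!) = 9

Legendre's formula: v_p(n!) = Σ_{k ≥ 1} ⌊n / p^k⌋. For p = 37, n = 337, the terms are:
  ⌊337/37^1⌋ = ⌊337/37⌋ = 9
(the next term ⌊337/37^2⌋ = 0, terminating the sum). Summing: v_37(337!) = 9 = 9.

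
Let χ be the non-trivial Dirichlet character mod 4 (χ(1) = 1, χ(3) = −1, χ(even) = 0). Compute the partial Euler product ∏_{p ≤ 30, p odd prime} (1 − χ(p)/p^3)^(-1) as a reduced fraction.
∏ = 332738560088645051275/343395528292159193088

The odd primes p ≤ 30 are [3, 5, 7, 11, 13, 17, 19, 23, 29]. For each, χ(p) = 1 if p ≡ 1 mod 4, χ(p) = −1 if p ≡ 3 mod 4. Taking (1 − χ(p)/p^3)^(-1) = p^3/(p^3 − χ(p)): (1 − (-1)/3^3)^(-1) · (1 − (1)/5^3)^(-1) · (1 − (-1)/7^3)^(-1) · (1 − (-1)/11^3)^(-1) · (1 − (1)/13^3)^(-1) · (1 − (1)/17^3)^(-1) · (1 − (-1)/19^3)^(-1) · (1 − (-1)/23^3)^(-1) · (1 − (1)/29^3)^(-1) = 332738560088645051275/343395528292159193088.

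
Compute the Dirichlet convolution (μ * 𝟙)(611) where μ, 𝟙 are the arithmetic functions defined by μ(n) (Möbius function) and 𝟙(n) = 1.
(μ * 𝟙)(611) = 0

Divisors of 611: [1, 13, 47, 611]. For each d | 611:
  d = 1: μ(1) · 𝟙(611/1) = 1 · 1 = 1
  d = 13: μ(13) · 𝟙(611/13) = -1 · 1 = -1
  d = 47: μ(47) · 𝟙(611/47) = -1 · 1 = -1
  d = 611: μ(611) · 𝟙(611/611) = 1 · 1 = 1
Summing: (μ * 𝟙)(611) = 1 + -1 + -1 + 1 = 0.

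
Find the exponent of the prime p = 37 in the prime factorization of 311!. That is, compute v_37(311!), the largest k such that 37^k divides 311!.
v_37(311!) = 8

Legendre's formula: v_p(n!) = Σ_{k ≥ 1} ⌊n / p^k⌋. For p = 37, n = 311, the terms are:
  ⌊311/37^1⌋ = ⌊311/37⌋ = 8
(the next term ⌊311/37^2⌋ = 0, terminating the sum). Summing: v_37(311!) = 8 = 8.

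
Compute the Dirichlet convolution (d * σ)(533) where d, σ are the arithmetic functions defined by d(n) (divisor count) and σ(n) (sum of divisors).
(d * σ)(533) = 704

Divisors of 533: [1, 13, 41, 533]. For each d | 533:
  d = 1: d(1) · σ(533/1) = 1 · 588 = 588
  d = 13: d(13) · σ(533/13) = 2 · 42 = 84
  d = 41: d(41) · σ(533/41) = 2 · 14 = 28
  d = 533: d(533) · σ(533/533) = 4 · 1 = 4
Summing: (d * σ)(533) = 588 + 84 + 28 + 4 = 704.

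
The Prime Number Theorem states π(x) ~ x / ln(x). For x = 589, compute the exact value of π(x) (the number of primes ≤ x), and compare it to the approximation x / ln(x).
π(589) = 107;  x/ln(x) ≈ 92.34;  relative error ≈ 13.70%.

Directly count primes up to 589: π(589) = 107. The PNT approximation gives 589/ln(589) ≈ 589/6.37843 ≈ 92.34. Relative error (π(x) − x/ln(x)) / π(x) ≈ 13.70%; the approximation is known to undercount slightly (Li(x) is a better estimate).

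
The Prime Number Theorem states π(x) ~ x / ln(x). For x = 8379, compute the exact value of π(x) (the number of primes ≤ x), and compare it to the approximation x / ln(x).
π(8379) = 1049;  x/ln(x) ≈ 927.55;  relative error ≈ 11.58%.

Directly count primes up to 8379: π(8379) = 1049. The PNT approximation gives 8379/ln(8379) ≈ 8379/9.03348 ≈ 927.55. Relative error (π(x) − x/ln(x)) / π(x) ≈ 11.58%; the approximation is known to undercount slightly (Li(x) is a better estimate).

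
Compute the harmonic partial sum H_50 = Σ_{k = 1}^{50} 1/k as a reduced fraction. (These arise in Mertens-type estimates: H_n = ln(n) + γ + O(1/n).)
H_50 = 13943237577224054960759/3099044504245996706400

Direct summation: H_50 = 1 + 1/2 + ... + 1/50. The least common denominator is lcm(1, ..., 50) = 3099044504245996706400; over this denominator the numerator is 3099044504245996706400 + 1549522252122998353200 + 1033014834748665568800 + 774761126061499176600 + 619808900849199341280 + 516507417374332784400 + 442720643463713815200 + 387380563030749588300 + 344338278249555189600 + 309904450424599670640 + 281731318567817882400 + 258253708687166392200 + 238388038788153592800 + 221360321731856907600 + 206602966949733113760 + 193690281515374794150 + 182296735543882159200 + 172169139124777594800 + 163107605486631405600 + 154952225212299835320 + 147573547821237938400 + 140865659283908941200 + 134741065401999856800 + 129126854343583196100 + 123961780169839868256 + 119194019394076796400 + 114779426083185063200 + 110680160865928453800 + 106863603594689541600 + 103301483474866556880 + 99969177556322474400 + 96845140757687397075 + 93910439522605960800 + 91148367771941079600 + 88544128692742763040 + 86084569562388797400 + 83757959574216127200 + 81553802743315702800 + 79462679596051197600 + 77476112606149917660 + 75586451323073090400 + 73786773910618969200 + 72070802424325504800 + 70432829641954470600 + 68867655649911037920 + 67370532700999928400 + 65937117111616951200 + 64563427171791598050 + 63245806209101973600 + 61980890084919934128 = 13943237577224054960759, so H_50 = 13943237577224054960759/3099044504245996706400 (already in lowest terms) ≈ 4.49921. (The PNT-adjacent estimate ln(50) + γ ≈ 4.48924 matches within O(1/n).)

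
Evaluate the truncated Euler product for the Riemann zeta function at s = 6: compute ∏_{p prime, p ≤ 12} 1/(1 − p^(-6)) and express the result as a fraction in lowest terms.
∏ = 271270278125/266645897856

The primes p ≤ 12 are [2, 3, 5, 7, 11]. For each prime, (1 − 1/p^6)^(-1) = p^6 / (p^6 − 1). The product is (1 − 1/2^6)^(-1), (1 − 1/3^6)^(-1), (1 − 1/5^6)^(-1), (1 − 1/7^6)^(-1), (1 − 1/11^6)^(-1) = ∏ p^6 / (p^6 − 1) = 271270278125/266645897856.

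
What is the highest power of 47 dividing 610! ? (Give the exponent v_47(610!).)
v_47(610!) = 12

Legendre's formula: v_p(n!) = Σ_{k ≥ 1} ⌊n / p^k⌋. For p = 47, n = 610, the terms are:
  ⌊610/47^1⌋ = ⌊610/47⌋ = 12
(the next term ⌊610/47^2⌋ = 0, terminating the sum). Summing: v_47(610!) = 12 = 12.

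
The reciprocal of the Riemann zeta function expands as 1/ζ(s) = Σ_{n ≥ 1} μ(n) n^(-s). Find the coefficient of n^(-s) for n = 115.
μ(115) = 1

Factor n = 115 = 5 · 23. μ(n) = 0 if any exponent ≥ 2 (not squarefree); otherwise μ(n) = (−1)^{ω(n)} where ω(n) is the number of distinct prime factors. Applying: μ(115) = 1.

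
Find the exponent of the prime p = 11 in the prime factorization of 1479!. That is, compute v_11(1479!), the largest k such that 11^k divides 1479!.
v_11(1479!) = 147

Legendre's formula: v_p(n!) = Σ_{k ≥ 1} ⌊n / p^k⌋. For p = 11, n = 1479, the terms are:
  ⌊1479/11^1⌋ = ⌊1479/11⌋ = 134
  ⌊1479/11^2⌋ = ⌊1479/121⌋ = 12
  ⌊1479/11^3⌋ = ⌊1479/1331⌋ = 1
(the next term ⌊1479/11^4⌋ = 0, terminating the sum). Summing: v_11(1479!) = 134 + 12 + 1 = 147.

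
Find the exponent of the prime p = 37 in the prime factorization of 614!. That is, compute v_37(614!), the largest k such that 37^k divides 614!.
v_37(614!) = 16

Legendre's formula: v_p(n!) = Σ_{k ≥ 1} ⌊n / p^k⌋. For p = 37, n = 614, the terms are:
  ⌊614/37^1⌋ = ⌊614/37⌋ = 16
(the next term ⌊614/37^2⌋ = 0, terminating the sum). Summing: v_37(614!) = 16 = 16.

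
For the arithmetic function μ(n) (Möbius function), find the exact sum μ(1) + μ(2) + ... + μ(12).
Σ_{n ≤ 12} μ(n) = -2

Compute μ(n) for each 1 ≤ n ≤ 12: μ(1) = 1, μ(2) = -1, μ(3) = -1, μ(4) = 0, μ(5) = -1, μ(6) = 1, μ(7) = -1, μ(8) = 0, μ(9) = 0, μ(10) = 1, μ(11) = -1, μ(12) = 0. Summing all 12 values: -2. (Mertens function M(x) = Σ_{n ≤ x} μ(n); on average M(x) should be small (PNT ⟺ M(x) = o(x)).)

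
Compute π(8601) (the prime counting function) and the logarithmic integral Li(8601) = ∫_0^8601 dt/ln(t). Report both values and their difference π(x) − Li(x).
π(8601) = 1071;  Li(8601) ≈ 1093.02;  π(x) − Li(x) ≈ -22.02.

Direct count of primes ≤ 8601 gives π(8601) = 1071. Numerical evaluation of the logarithmic integral gives Li(8601) ≈ 1093.02. The difference π(x) − Li(x) ≈ -22.02 is typically negative for small/moderate x (Li(x) overestimates), though Littlewood's theorem shows this sign changes infinitely often.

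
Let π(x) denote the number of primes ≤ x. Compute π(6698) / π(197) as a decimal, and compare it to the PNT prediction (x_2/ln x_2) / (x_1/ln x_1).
π(6698)/π(197) = 863/45 ≈ 19.1778;  PNT prediction ≈ 20.3902.

π(197) = 45 and π(6698) = 863, so π(6698)/π(197) ≈ 19.1778. The PNT-predicted ratio is (6698/ln(6698)) / (197/ln(197)) ≈ 20.3902. The two agree to within a few percent, as expected.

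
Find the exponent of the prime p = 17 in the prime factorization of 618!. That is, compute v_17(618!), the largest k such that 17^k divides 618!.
v_17(618!) = 38

Legendre's formula: v_p(n!) = Σ_{k ≥ 1} ⌊n / p^k⌋. For p = 17, n = 618, the terms are:
  ⌊618/17^1⌋ = ⌊618/17⌋ = 36
  ⌊618/17^2⌋ = ⌊618/289⌋ = 2
(the next term ⌊618/17^3⌋ = 0, terminating the sum). Summing: v_17(618!) = 36 + 2 = 38.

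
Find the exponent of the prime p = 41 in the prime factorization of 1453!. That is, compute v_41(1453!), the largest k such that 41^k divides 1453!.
v_41(1453!) = 35

Legendre's formula: v_p(n!) = Σ_{k ≥ 1} ⌊n / p^k⌋. For p = 41, n = 1453, the terms are:
  ⌊1453/41^1⌋ = ⌊1453/41⌋ = 35
(the next term ⌊1453/41^2⌋ = 0, terminating the sum). Summing: v_41(1453!) = 35 = 35.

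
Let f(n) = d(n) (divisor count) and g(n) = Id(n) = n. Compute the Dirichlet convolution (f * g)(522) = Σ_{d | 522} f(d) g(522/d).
(d * Id)(522) = 2232

Divisors of 522: [1, 2, 3, 6, 9, 18, 29, 58, 87, 174, 261, 522]. For each d | 522:
  d = 1: d(1) · Id(522/1) = 1 · 522 = 522
  d = 2: d(2) · Id(522/2) = 2 · 261 = 522
  d = 3: d(3) · Id(522/3) = 2 · 174 = 348
  d = 6: d(6) · Id(522/6) = 4 · 87 = 348
  d = 9: d(9) · Id(522/9) = 3 · 58 = 174
  d = 18: d(18) · Id(522/18) = 6 · 29 = 174
  d = 29: d(29) · Id(522/29) = 2 · 18 = 36
  d = 58: d(58) · Id(522/58) = 4 · 9 = 36
  d = 87: d(87) · Id(522/87) = 4 · 6 = 24
  d = 174: d(174) · Id(522/174) = 8 · 3 = 24
  d = 261: d(261) · Id(522/261) = 6 · 2 = 12
  d = 522: d(522) · Id(522/522) = 12 · 1 = 12
Summing: (d * Id)(522) = 522 + 522 + 348 + 348 + 174 + 174 + 36 + 36 + 24 + 24 + 12 + 12 = 2232.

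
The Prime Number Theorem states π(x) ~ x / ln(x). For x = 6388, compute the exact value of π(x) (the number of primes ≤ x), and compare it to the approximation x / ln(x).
π(6388) = 832;  x/ln(x) ≈ 729.04;  relative error ≈ 12.37%.

Directly count primes up to 6388: π(6388) = 832. The PNT approximation gives 6388/ln(6388) ≈ 6388/8.76218 ≈ 729.04. Relative error (π(x) − x/ln(x)) / π(x) ≈ 12.37%; the approximation is known to undercount slightly (Li(x) is a better estimate).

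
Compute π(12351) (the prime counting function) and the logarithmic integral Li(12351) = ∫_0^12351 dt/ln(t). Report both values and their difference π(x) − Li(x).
π(12351) = 1475;  Li(12351) ≈ 1498.41;  π(x) − Li(x) ≈ -23.41.

Direct count of primes ≤ 12351 gives π(12351) = 1475. Numerical evaluation of the logarithmic integral gives Li(12351) ≈ 1498.41. The difference π(x) − Li(x) ≈ -23.41 is typically negative for small/moderate x (Li(x) overestimates), though Littlewood's theorem shows this sign changes infinitely often.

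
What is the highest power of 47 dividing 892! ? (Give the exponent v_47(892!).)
v_47(892!) = 18

Legendre's formula: v_p(n!) = Σ_{k ≥ 1} ⌊n / p^k⌋. For p = 47, n = 892, the terms are:
  ⌊892/47^1⌋ = ⌊892/47⌋ = 18
(the next term ⌊892/47^2⌋ = 0, terminating the sum). Summing: v_47(892!) = 18 = 18.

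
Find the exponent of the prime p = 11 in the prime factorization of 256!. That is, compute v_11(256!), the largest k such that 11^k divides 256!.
v_11(256!) = 25

Legendre's formula: v_p(n!) = Σ_{k ≥ 1} ⌊n / p^k⌋. For p = 11, n = 256, the terms are:
  ⌊256/11^1⌋ = ⌊256/11⌋ = 23
  ⌊256/11^2⌋ = ⌊256/121⌋ = 2
(the next term ⌊256/11^3⌋ = 0, terminating the sum). Summing: v_11(256!) = 23 + 2 = 25.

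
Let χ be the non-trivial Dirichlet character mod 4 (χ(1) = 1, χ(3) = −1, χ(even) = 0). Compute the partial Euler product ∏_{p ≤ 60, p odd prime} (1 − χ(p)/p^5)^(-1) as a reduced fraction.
∏ = 34538337851474581952741276429072842761309710837968927162241490274877420523772051911439/34671551917835326033172056215145617687895117707924911462190255983143219500310572564480

The odd primes p ≤ 60 are [3, 5, 7, 11, 13, 17, 19, 23, 29, 31, 37, 41, 43, 47, 53, 59]. For each, χ(p) = 1 if p ≡ 1 mod 4, χ(p) = −1 if p ≡ 3 mod 4. Taking (1 − χ(p)/p^5)^(-1) = p^5/(p^5 − χ(p)): (1 − (-1)/3^5)^(-1) · (1 − (1)/5^5)^(-1) · (1 − (-1)/7^5)^(-1) · (1 − (-1)/11^5)^(-1) · (1 − (1)/13^5)^(-1) · (1 − (1)/17^5)^(-1) · (1 − (-1)/19^5)^(-1) · (1 − (-1)/23^5)^(-1) · (1 − (1)/29^5)^(-1) · (1 − (-1)/31^5)^(-1) · (1 − (1)/37^5)^(-1) · (1 − (1)/41^5)^(-1) · (1 − (-1)/43^5)^(-1) · (1 − (-1)/47^5)^(-1) · (1 − (1)/53^5)^(-1) · (1 − (-1)/59^5)^(-1) = 34538337851474581952741276429072842761309710837968927162241490274877420523772051911439/34671551917835326033172056215145617687895117707924911462190255983143219500310572564480.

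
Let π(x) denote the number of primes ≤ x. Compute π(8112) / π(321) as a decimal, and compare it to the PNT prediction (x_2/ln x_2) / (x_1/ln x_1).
π(8112)/π(321) = 1020/66 ≈ 15.4545;  PNT prediction ≈ 16.2036.

π(321) = 66 and π(8112) = 1020, so π(8112)/π(321) ≈ 15.4545. The PNT-predicted ratio is (8112/ln(8112)) / (321/ln(321)) ≈ 16.2036. The two agree to within a few percent, as expected.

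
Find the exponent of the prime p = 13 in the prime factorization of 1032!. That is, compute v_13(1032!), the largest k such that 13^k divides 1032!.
v_13(1032!) = 85

Legendre's formula: v_p(n!) = Σ_{k ≥ 1} ⌊n / p^k⌋. For p = 13, n = 1032, the terms are:
  ⌊1032/13^1⌋ = ⌊1032/13⌋ = 79
  ⌊1032/13^2⌋ = ⌊1032/169⌋ = 6
(the next term ⌊1032/13^3⌋ = 0, terminating the sum). Summing: v_13(1032!) = 79 + 6 = 85.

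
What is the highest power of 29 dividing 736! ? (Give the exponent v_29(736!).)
v_29(736!) = 25

Legendre's formula: v_p(n!) = Σ_{k ≥ 1} ⌊n / p^k⌋. For p = 29, n = 736, the terms are:
  ⌊736/29^1⌋ = ⌊736/29⌋ = 25
(the next term ⌊736/29^2⌋ = 0, terminating the sum). Summing: v_29(736!) = 25 = 25.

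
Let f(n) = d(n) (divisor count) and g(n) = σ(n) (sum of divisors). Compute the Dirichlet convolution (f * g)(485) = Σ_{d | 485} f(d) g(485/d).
(d * σ)(485) = 800

Divisors of 485: [1, 5, 97, 485]. For each d | 485:
  d = 1: d(1) · σ(485/1) = 1 · 588 = 588
  d = 5: d(5) · σ(485/5) = 2 · 98 = 196
  d = 97: d(97) · σ(485/97) = 2 · 6 = 12
  d = 485: d(485) · σ(485/485) = 4 · 1 = 4
Summing: (d * σ)(485) = 588 + 196 + 12 + 4 = 800.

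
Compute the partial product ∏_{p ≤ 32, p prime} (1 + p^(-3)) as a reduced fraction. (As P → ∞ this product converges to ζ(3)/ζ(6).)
∏ = 123276368443014873612288/104343309932640260237195

The primes p ≤ 32 are [2, 3, 5, 7, 11, 13, 17, 19, 23, 29, 31]. For each, (1 + 1/p^3) = (p^3 + 1)/p^3. Multiplying these fractions over p ∈ [2, 3, 5, 7, 11, 13, 17, 19, 23, 29, 31] gives 123276368443014873612288/104343309932640260237195. (In the limit P → ∞ this tends to ζ(3)/ζ(6).)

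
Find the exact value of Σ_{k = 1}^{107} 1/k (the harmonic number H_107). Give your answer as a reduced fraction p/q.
H_107 = 81560682312293522125469128981858530591444536467/15521442759214556458772607587176753329489754560

Direct summation: H_107 = 1 + 1/2 + ... + 1/107. The least common denominator is lcm(1, ..., 107) = 77607213796072782293863037935883766647448772800; over this denominator the numerator is 77607213796072782293863037935883766647448772800 + 38803606898036391146931518967941883323724386400 + 25869071265357594097954345978627922215816257600 + 19401803449018195573465759483970941661862193200 + 15521442759214556458772607587176753329489754560 + 12934535632678797048977172989313961107908128800 + 11086744828010397470551862562269109521064110400 + 9700901724509097786732879741985470830931096600 + 8623023755119198032651448659542640738605419200 + 7760721379607278229386303793588376664744877280 + 7055201254188434753987548903262160604313524800 + 6467267816339398524488586494656980553954064400 + 5969785676620983253374079841221828203649905600 + 5543372414005198735275931281134554760532055200 + 5173814253071518819590869195725584443163251520 + 4850450862254548893366439870992735415465548300 + 4565130223298398958462531643287280391026398400 + 4311511877559599016325724329771320369302709600 + 4084590199793304331255949365046514034076251200 + 3880360689803639114693151896794188332372438640 + 3695581609336799156850620854089703173688036800 + 3527600627094217376993774451631080302156762400 + 3374226686785773143211436431994946375976033600 + 3233633908169699262244293247328490276977032200 + 3104288551842911291754521517435350665897950912 + 2984892838310491626687039920610914101824952800 + 2874341251706399344217149553180880246201806400 + 2771686207002599367637965640567277380266027600 + 2676110820554233872202173721927026436118923200 + 2586907126535759409795434597862792221581625760 + 2503458509550734912705259288254315053143508800 + 2425225431127274446683219935496367707732774150 + 2351733751396144917995849634420720201437841600 + 2282565111649199479231265821643640195513199200 + 2217348965602079494110372512453821904212822080 + 2155755938779799508162862164885660184651354800 + 2097492264758723845780082106375236936417534400 + 2042295099896652165627974682523257017038125600 + 1989928558873661084458026613740609401216635200 + 1940180344901819557346575948397094166186219320 + 1892858873074945909606415559411799186523140800 + 1847790804668399578425310427044851586844018400 + 1804818925490064704508442742694971317382529600 + 1763800313547108688496887225815540151078381200 + 1724604751023839606530289731908528147721083840 + 1687113343392886571605718215997473187988016800 + 1651217314810059197741766764593271630796782400 + 1616816954084849631122146623664245138488516100 + 1583820689715771067221694651752729931580587200 + 1552144275921455645877260758717675332948975456 + 1521710074432799652820843881095760130342132800 + 1492446419155245813343519960305457050912476400 + 1464287052756090231959679961054410691461297600 + 1437170625853199672108574776590440123100903200 + 1411040250837686950797509780652432120862704960 + 1385843103501299683818982820283638690133013800 + 1361530066597768110418649788348838011358750400 + 1338055410277116936101086860963513218059461600 + 1315376505018182750743441320947182485549979200 + 1293453563267879704897717298931396110790812880 + 1272249406492996431046935048129242076187684800 + 1251729254775367456352629644127157526571754400 + 1231860536445599718950206951363234391229345600 + 1212612715563637223341609967748183853866387075 + 1193957135324196650674815968244365640729981120 + 1175866875698072458997924817210360100718920800 + 1158316623821981825281537879640056218618638400 + 1141282555824599739615632910821820097756599600 + 1124742228928591047737145477331648791992011200 + 1108674482801039747055186256226910952106411040 + 1093059349240461722448775182195546009118996800 + 1077877969389899754081431082442830092325677400 + 1063112517754421675258397779943613241745873600 + 1048746132379361922890041053187618468208767200 + 1034762850614303763918173839145116888632650304 + 1021147549948326082813987341261628508519062800 + 1007885893455490679141078414751737229187646400 + 994964279436830542229013306870304700608317600 + 982369794886997244226114404251693248701883200 + 970090172450909778673287974198547083093109660 + 958113750568799781405716517726960082067268800 + 946429436537472954803207779705899593261570400 + 935026672241840750528470336576912851174081600 + 923895402334199789212655213522425793422009200 + 913026044659679791692506328657456078205279680 + 902409462745032352254221371347485658691264800 + 892036940184744624067391240642342145372974400 + 881900156773554344248443612907770075539190600 + 871991166248008789818685819504311984802795200 + 862302375511919803265144865954264073860541920 + 852826525231569036196297120174546886235700800 + 843556671696443285802859107998736593994008400 + 834486169850244970901753096084771684381169600 + 825608657405029598870883382296635815398391200 + 816918039958660866251189873009302806815250240 + 808408477042424815561073311832122569244258050 + 800074369031678167977969463256533676777822400 + 791910344857885533610847325876364965790293600 + 783911250465381639331949878140240067145947200 + 776072137960727822938630379358837666474487728 + 768388255406661210830327108276076897499492800 + 760855037216399826410421940547880065171066400 + 753468095107502740717116873163920064538337600 + 746223209577622906671759980152728525456238200 + 739116321867359831370124170817940634737607360 + 732143526378045115979839980527205345730648800 + 725301063514698899942645214354053893901390400 = 407803411561467610627345644909292652957222682335, so H_107 = 407803411561467610627345644909292652957222682335/77607213796072782293863037935883766647448772800; reducing by gcd(407803411561467610627345644909292652957222682335, 77607213796072782293863037935883766647448772800) = 5 gives 81560682312293522125469128981858530591444536467/15521442759214556458772607587176753329489754560 ≈ 5.25471. (The PNT-adjacent estimate ln(107) + γ ≈ 5.25004 matches within O(1/n).)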